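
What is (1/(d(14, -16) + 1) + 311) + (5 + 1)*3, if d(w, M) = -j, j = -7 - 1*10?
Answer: 5923/18 ≈ 329.06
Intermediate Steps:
j = -17 (j = -7 - 10 = -17)
d(w, M) = 17 (d(w, M) = -1*(-17) = 17)
(1/(d(14, -16) + 1) + 311) + (5 + 1)*3 = (1/(17 + 1) + 311) + (5 + 1)*3 = (1/18 + 311) + 6*3 = (1/18 + 311) + 18 = 5599/18 + 18 = 5923/18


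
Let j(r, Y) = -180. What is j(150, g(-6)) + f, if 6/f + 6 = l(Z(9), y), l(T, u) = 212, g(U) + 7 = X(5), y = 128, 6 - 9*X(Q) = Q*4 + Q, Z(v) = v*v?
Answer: -18537/103 ≈ -179.97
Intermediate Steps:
Z(v) = v**2
X(Q) = 2/3 - 5*Q/9 (X(Q) = 2/3 - (Q*4 + Q)/9 = 2/3 - (4*Q + Q)/9 = 2/3 - 5*Q/9)
g(U) = -82/9 (g(U) = -7 + (2/3 - 5/9*5) = -7 + (2/3 - 25/9) = -7 - 19/9 = -82/9)
f = 3/103 (f = 6/(-6 + 212) = 6/206 = 6*(1/206) = 3/103 ≈ 0.029126)
j(150, g(-6)) + f = -180 + 3/103 = -18537/103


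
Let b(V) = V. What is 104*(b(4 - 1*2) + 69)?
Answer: 7384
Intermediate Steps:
104*(b(4 - 1*2) + 69) = 104*((4 - 1*2) + 69) = 104*((4 - 2) + 69) = 104*(2 + 69) = 104*71 = 7384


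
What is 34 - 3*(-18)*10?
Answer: 574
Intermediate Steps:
34 - 3*(-18)*10 = 34 + 54*10 = 34 + 540 = 574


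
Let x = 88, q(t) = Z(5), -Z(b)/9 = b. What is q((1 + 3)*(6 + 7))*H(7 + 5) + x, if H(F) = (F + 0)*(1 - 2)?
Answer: 628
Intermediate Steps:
Z(b) = -9*b
q(t) = -45 (q(t) = -9*5 = -45)
H(F) = -F (H(F) = F*(-1) = -F)
q((1 + 3)*(6 + 7))*H(7 + 5) + x = -(-45)*(7 + 5) + 88 = -(-45)*12 + 88 = -45*(-12) + 88 = 540 + 88 = 628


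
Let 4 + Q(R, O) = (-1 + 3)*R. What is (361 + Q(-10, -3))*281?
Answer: 94697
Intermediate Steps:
Q(R, O) = -4 + 2*R (Q(R, O) = -4 + (-1 + 3)*R = -4 + 2*R)
(361 + Q(-10, -3))*281 = (361 + (-4 + 2*(-10)))*281 = (361 + (-4 - 20))*281 = (361 - 24)*281 = 337*281 = 94697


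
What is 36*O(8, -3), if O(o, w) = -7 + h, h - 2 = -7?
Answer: -432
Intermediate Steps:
h = -5 (h = 2 - 7 = -5)
O(o, w) = -12 (O(o, w) = -7 - 5 = -12)
36*O(8, -3) = 36*(-12) = -432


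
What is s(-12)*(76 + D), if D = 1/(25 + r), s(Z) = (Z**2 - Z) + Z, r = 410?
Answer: 1586928/145 ≈ 10944.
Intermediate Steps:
s(Z) = Z**2
D = 1/435 (D = 1/(25 + 410) = 1/435 ≈ 0.0022989)
s(-12)*(76 + D) = (-12)**2*(76 + 1/435) = 144*(33061/435) = 1586928/145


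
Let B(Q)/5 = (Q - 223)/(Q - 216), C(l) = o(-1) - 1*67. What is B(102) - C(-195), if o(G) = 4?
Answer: 7787/114 ≈ 68.307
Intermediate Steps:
C(l) = -63 (C(l) = 4 - 1*67 = 4 - 67 = -63)
B(Q) = 5*(-223 + Q)/(-216 + Q) (B(Q) = 5*((Q - 223)/(Q - 216)) = 5*((-223 + Q)/(-216 + Q)) = 5*(-223 + Q)/(-216 + Q))
B(102) - C(-195) = 5*(-223 + 102)/(-216 + 102) - 1*(-63) = 5*(-121)/(-114) + 63 = 5*(-1/114)*(-121) + 63 = 605/114 + 63 = 7787/114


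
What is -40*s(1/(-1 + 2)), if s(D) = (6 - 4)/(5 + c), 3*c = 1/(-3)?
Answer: -180/11 ≈ -16.364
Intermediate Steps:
c = -1/9 (c = (1/3)/(-3) = (1/3)*(-1/3) = -1/9 ≈ -0.11111)
s(D) = 9/22 (s(D) = (6 - 4)/(5 - 1/9) = 2/(44/9) = (9/44)*2 = 9/22)
-40*s(1/(-1 + 2)) = -40*9/22 = -180/11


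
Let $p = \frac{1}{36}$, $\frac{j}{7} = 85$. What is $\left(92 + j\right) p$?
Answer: $\frac{229}{12} \approx 19.083$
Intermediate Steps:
$j = 595$ ($j = 7 \cdot 85 = 595$)
$p = \frac{1}{36} \approx 0.027778$
$\left(92 + j\right) p = \left(92 + 595\right) \frac{1}{36} = 687 \cdot \frac{1}{36} = \frac{229}{12}$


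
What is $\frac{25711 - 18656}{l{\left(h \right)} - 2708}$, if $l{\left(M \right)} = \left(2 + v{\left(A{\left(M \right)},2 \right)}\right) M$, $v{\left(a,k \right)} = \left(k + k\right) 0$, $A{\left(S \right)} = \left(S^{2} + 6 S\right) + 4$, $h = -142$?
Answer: $- \frac{415}{176} \approx -2.358$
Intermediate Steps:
$A{\left(S \right)} = 4 + S^{2} + 6 S$
$v{\left(a,k \right)} = 0$ ($v{\left(a,k \right)} = 2 k 0 = 0$)
$l{\left(M \right)} = 2 M$ ($l{\left(M \right)} = \left(2 + 0\right) M = 2 M$)
$\frac{25711 - 18656}{l{\left(h \right)} - 2708} = \frac{25711 - 18656}{2 \left(-142\right) - 2708} = \frac{7055}{-284 - 2708} = \frac{7055}{-2992} = 7055 \left(- \frac{1}{2992}\right) = - \frac{415}{176}$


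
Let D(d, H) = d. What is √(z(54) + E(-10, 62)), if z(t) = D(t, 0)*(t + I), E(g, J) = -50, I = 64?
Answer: √6322 ≈ 79.511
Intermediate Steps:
z(t) = t*(64 + t) (z(t) = t*(t + 64) = t*(64 + t))
√(z(54) + E(-10, 62)) = √(54*(64 + 54) - 50) = √(54*118 - 50) = √(6372 - 50) = √6322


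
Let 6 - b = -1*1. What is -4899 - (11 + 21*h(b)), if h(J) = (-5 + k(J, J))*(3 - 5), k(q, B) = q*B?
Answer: -3062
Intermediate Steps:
b = 7 (b = 6 - (-1) = 6 - 1*(-1) = 6 + 1 = 7)
k(q, B) = B*q
h(J) = 10 - 2*J**2 (h(J) = (-5 + J*J)*(3 - 5) = (-5 + J**2)*(-2) = 10 - 2*J**2)
-4899 - (11 + 21*h(b)) = -4899 - (11 + 21*(10 - 2*7**2)) = -4899 - (11 + 21*(10 - 2*49)) = -4899 - (11 + 21*(10 - 98)) = -4899 - (11 + 21*(-88)) = -4899 - (11 - 1848) = -4899 - 1*(-1837) = -4899 + 1837 = -3062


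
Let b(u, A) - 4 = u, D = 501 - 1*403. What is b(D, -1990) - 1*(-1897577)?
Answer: 1897679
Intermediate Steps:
D = 98 (D = 501 - 403 = 98)
b(u, A) = 4 + u
b(D, -1990) - 1*(-1897577) = (4 + 98) - 1*(-1897577) = 102 + 1897577 = 1897679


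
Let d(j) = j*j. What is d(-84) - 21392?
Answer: -14336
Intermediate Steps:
d(j) = j²
d(-84) - 21392 = (-84)² - 21392 = 7056 - 21392 = -14336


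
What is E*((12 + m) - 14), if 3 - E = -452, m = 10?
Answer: 3640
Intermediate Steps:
E = 455 (E = 3 - 1*(-452) = 3 + 452 = 455)
E*((12 + m) - 14) = 455*((12 + 10) - 14) = 455*(22 - 14) = 455*8 = 3640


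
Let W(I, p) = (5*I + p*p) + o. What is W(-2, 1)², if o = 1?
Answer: 64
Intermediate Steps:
W(I, p) = 1 + p² + 5*I (W(I, p) = (5*I + p*p) + 1 = (5*I + p²) + 1 = (p² + 5*I) + 1 = 1 + p² + 5*I)
W(-2, 1)² = (1 + 1² + 5*(-2))² = (1 + 1 - 10)² = (-8)² = 64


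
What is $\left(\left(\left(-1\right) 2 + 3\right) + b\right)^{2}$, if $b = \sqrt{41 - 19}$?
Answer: $\left(1 + \sqrt{22}\right)^{2} \approx 32.381$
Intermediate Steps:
$b = \sqrt{22} \approx 4.6904$
$\left(\left(\left(-1\right) 2 + 3\right) + b\right)^{2} = \left(\left(\left(-1\right) 2 + 3\right) + \sqrt{22}\right)^{2} = \left(\left(-2 + 3\right) + \sqrt{22}\right)^{2} = \left(1 + \sqrt{22}\right)^{2}$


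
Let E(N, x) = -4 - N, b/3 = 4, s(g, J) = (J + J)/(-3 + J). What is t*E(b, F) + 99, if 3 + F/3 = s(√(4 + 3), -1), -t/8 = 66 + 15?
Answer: 10467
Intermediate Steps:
t = -648 (t = -8*(66 + 15) = -8*81 = -648)
s(g, J) = 2*J/(-3 + J) (s(g, J) = (2*J)/(-3 + J) = 2*J/(-3 + J))
F = -15/2 (F = -9 + 3*(2*(-1)/(-3 - 1)) = -9 + 3*(2*(-1)/(-4)) = -9 + 3*(2*(-1)*(-¼)) = -9 + 3*(½) = -9 + 3/2 = -15/2 ≈ -7.5000)
b = 12 (b = 3*4 = 12)
t*E(b, F) + 99 = -648*(-4 - 1*12) + 99 = -648*(-4 - 12) + 99 = -648*(-16) + 99 = 10368 + 99 = 10467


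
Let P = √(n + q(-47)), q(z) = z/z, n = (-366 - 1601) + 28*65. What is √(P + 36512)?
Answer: √(36512 + I*√146) ≈ 191.08 + 0.0316*I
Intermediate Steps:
n = -147 (n = -1967 + 1820 = -147)
q(z) = 1
P = I*√146 (P = √(-147 + 1) = √(-146) = I*√146 ≈ 12.083*I)
√(P + 36512) = √(I*√146 + 36512) = √(36512 + I*√146)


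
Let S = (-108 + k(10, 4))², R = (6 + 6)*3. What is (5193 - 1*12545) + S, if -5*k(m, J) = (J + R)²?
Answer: 175832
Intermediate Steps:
R = 36 (R = 12*3 = 36)
k(m, J) = -(36 + J)²/5 (k(m, J) = -(J + 36)²/5 = -(36 + J)²/5)
S = 183184 (S = (-108 - (36 + 4)²/5)² = (-108 - ⅕*40²)² = (-108 - ⅕*1600)² = (-108 - 320)² = (-428)² = 183184)
(5193 - 1*12545) + S = (5193 - 1*12545) + 183184 = (5193 - 12545) + 183184 = -7352 + 183184 = 175832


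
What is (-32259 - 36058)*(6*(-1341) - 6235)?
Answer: 975635077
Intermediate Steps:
(-32259 - 36058)*(6*(-1341) - 6235) = -68317*(-8046 - 6235) = -68317*(-14281) = 975635077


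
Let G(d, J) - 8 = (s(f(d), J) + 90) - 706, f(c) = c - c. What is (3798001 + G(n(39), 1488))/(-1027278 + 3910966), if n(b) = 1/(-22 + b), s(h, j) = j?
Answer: 3798881/2883688 ≈ 1.3174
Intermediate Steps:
f(c) = 0
G(d, J) = -608 + J (G(d, J) = 8 + ((J + 90) - 706) = 8 + ((90 + J) - 706) = 8 + (-616 + J) = -608 + J)
(3798001 + G(n(39), 1488))/(-1027278 + 3910966) = (3798001 + (-608 + 1488))/(-1027278 + 3910966) = (3798001 + 880)/2883688 = 3798881*(1/2883688) = 3798881/2883688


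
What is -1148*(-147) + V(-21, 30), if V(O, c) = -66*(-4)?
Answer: 169020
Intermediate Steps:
V(O, c) = 264 (V(O, c) = -11*(-24) = 264)
-1148*(-147) + V(-21, 30) = -1148*(-147) + 264 = 168756 + 264 = 169020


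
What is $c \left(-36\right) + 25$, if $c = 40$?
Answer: $-1415$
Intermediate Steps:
$c \left(-36\right) + 25 = 40 \left(-36\right) + 25 = -1440 + 25 = -1415$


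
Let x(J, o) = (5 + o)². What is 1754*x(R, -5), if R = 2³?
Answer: 0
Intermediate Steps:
R = 8
1754*x(R, -5) = 1754*(5 - 5)² = 1754*0² = 1754*0 = 0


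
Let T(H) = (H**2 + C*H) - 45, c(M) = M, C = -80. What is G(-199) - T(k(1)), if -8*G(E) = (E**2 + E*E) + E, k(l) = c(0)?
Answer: -78643/8 ≈ -9830.4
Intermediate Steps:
k(l) = 0
T(H) = -45 + H**2 - 80*H (T(H) = (H**2 - 80*H) - 45 = -45 + H**2 - 80*H)
G(E) = -E**2/4 - E/8 (G(E) = -((E**2 + E*E) + E)/8 = -((E**2 + E**2) + E)/8 = -(2*E**2 + E)/8 = -(E + 2*E**2)/8 = -E**2/4 - E/8)
G(-199) - T(k(1)) = -1/8*(-199)*(1 + 2*(-199)) - (-45 + 0**2 - 80*0) = -1/8*(-199)*(1 - 398) - (-45 + 0 + 0) = -1/8*(-199)*(-397) - 1*(-45) = -79003/8 + 45 = -78643/8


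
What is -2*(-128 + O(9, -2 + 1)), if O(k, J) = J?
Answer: 258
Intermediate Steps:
-2*(-128 + O(9, -2 + 1)) = -2*(-128 + (-2 + 1)) = -2*(-128 - 1) = -2*(-129) = 258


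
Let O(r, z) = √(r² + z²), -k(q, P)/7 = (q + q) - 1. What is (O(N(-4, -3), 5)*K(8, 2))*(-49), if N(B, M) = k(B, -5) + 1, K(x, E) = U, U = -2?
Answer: 98*√4121 ≈ 6291.1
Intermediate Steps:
k(q, P) = 7 - 14*q (k(q, P) = -7*((q + q) - 1) = -7*(2*q - 1) = -7*(-1 + 2*q) = 7 - 14*q)
K(x, E) = -2
N(B, M) = 8 - 14*B (N(B, M) = (7 - 14*B) + 1 = 8 - 14*B)
(O(N(-4, -3), 5)*K(8, 2))*(-49) = (√((8 - 14*(-4))² + 5²)*(-2))*(-49) = (√((8 + 56)² + 25)*(-2))*(-49) = (√(64² + 25)*(-2))*(-49) = (√(4096 + 25)*(-2))*(-49) = (√4121*(-2))*(-49) = -2*√4121*(-49) = 98*√4121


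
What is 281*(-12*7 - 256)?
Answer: -95540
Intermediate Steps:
281*(-12*7 - 256) = 281*(-84 - 256) = 281*(-340) = -95540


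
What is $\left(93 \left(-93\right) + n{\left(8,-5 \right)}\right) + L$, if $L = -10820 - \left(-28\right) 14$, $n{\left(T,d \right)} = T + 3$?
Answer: $-19066$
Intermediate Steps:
$n{\left(T,d \right)} = 3 + T$
$L = -10428$ ($L = -10820 - -392 = -10820 + 392 = -10428$)
$\left(93 \left(-93\right) + n{\left(8,-5 \right)}\right) + L = \left(93 \left(-93\right) + \left(3 + 8\right)\right) - 10428 = \left(-8649 + 11\right) - 10428 = -8638 - 10428 = -19066$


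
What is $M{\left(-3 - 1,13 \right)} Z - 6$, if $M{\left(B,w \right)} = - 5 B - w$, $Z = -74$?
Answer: $-524$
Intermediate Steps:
$M{\left(B,w \right)} = - w - 5 B$
$M{\left(-3 - 1,13 \right)} Z - 6 = \left(\left(-1\right) 13 - 5 \left(-3 - 1\right)\right) \left(-74\right) - 6 = \left(-13 - 5 \left(-3 - 1\right)\right) \left(-74\right) - 6 = \left(-13 - -20\right) \left(-74\right) - 6 = \left(-13 + 20\right) \left(-74\right) - 6 = 7 \left(-74\right) - 6 = -518 - 6 = -524$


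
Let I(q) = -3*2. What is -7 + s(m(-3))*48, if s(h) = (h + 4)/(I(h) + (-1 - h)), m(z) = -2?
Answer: -131/5 ≈ -26.200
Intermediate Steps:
I(q) = -6
s(h) = (4 + h)/(-7 - h) (s(h) = (h + 4)/(-6 + (-1 - h)) = (4 + h)/(-7 - h))
-7 + s(m(-3))*48 = -7 + ((-4 - 1*(-2))/(7 - 2))*48 = -7 + ((-4 + 2)/5)*48 = -7 + ((⅕)*(-2))*48 = -7 - ⅖*48 = -7 - 96/5 = -131/5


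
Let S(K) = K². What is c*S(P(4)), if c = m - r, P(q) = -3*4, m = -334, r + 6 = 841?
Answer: -168336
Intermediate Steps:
r = 835 (r = -6 + 841 = 835)
P(q) = -12
c = -1169 (c = -334 - 1*835 = -334 - 835 = -1169)
c*S(P(4)) = -1169*(-12)² = -1169*144 = -168336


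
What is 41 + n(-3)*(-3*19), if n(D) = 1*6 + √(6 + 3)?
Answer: -472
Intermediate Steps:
n(D) = 9 (n(D) = 6 + √9 = 6 + 3 = 9)
41 + n(-3)*(-3*19) = 41 + 9*(-3*19) = 41 + 9*(-57) = 41 - 513 = -472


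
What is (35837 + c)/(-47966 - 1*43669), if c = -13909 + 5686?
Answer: -27614/91635 ≈ -0.30135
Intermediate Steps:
c = -8223
(35837 + c)/(-47966 - 1*43669) = (35837 - 8223)/(-47966 - 1*43669) = 27614/(-47966 - 43669) = 27614/(-91635) = 27614*(-1/91635) = -27614/91635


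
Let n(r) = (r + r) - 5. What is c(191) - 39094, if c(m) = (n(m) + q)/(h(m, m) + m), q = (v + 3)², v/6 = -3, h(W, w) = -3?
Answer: -3674535/94 ≈ -39091.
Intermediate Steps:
v = -18 (v = 6*(-3) = -18)
n(r) = -5 + 2*r (n(r) = 2*r - 5 = -5 + 2*r)
q = 225 (q = (-18 + 3)² = (-15)² = 225)
c(m) = (220 + 2*m)/(-3 + m) (c(m) = ((-5 + 2*m) + 225)/(-3 + m) = (220 + 2*m)/(-3 + m))
c(191) - 39094 = 2*(110 + 191)/(-3 + 191) - 39094 = 2*301/188 - 39094 = 2*(1/188)*301 - 39094 = 301/94 - 39094 = -3674535/94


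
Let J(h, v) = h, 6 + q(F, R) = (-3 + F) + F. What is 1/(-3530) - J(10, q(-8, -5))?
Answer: -35301/3530 ≈ -10.000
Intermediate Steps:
q(F, R) = -9 + 2*F (q(F, R) = -6 + ((-3 + F) + F) = -6 + (-3 + 2*F) = -9 + 2*F)
1/(-3530) - J(10, q(-8, -5)) = 1/(-3530) - 1*10 = -1/3530 - 10 = -35301/3530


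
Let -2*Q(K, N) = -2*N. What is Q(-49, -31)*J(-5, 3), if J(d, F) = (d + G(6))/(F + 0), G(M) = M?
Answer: -31/3 ≈ -10.333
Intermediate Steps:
Q(K, N) = N (Q(K, N) = -(-1)*N = N)
J(d, F) = (6 + d)/F (J(d, F) = (d + 6)/(F + 0) = (6 + d)/F)
Q(-49, -31)*J(-5, 3) = -31*(6 - 5)/3 = -31/3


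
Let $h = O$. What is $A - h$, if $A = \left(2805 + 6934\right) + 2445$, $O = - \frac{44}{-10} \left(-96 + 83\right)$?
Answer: $\frac{61206}{5} \approx 12241.0$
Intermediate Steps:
$O = - \frac{286}{5}$ ($O = \left(-44\right) \left(- \frac{1}{10}\right) \left(-13\right) = \frac{22}{5} \left(-13\right) = - \frac{286}{5} \approx -57.2$)
$h = - \frac{286}{5} \approx -57.2$
$A = 12184$ ($A = 9739 + 2445 = 12184$)
$A - h = 12184 - - \frac{286}{5} = 12184 + \frac{286}{5} = \frac{61206}{5}$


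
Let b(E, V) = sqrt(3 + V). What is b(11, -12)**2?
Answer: -9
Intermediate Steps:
b(11, -12)**2 = (sqrt(3 - 12))**2 = (sqrt(-9))**2 = (3*I)**2 = -9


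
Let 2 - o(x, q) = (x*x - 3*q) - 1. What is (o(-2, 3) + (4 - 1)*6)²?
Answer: 676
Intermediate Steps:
o(x, q) = 3 - x² + 3*q (o(x, q) = 2 - ((x*x - 3*q) - 1) = 2 - ((x² - 3*q) - 1) = 2 - (-1 + x² - 3*q) = 2 + (1 - x² + 3*q) = 3 - x² + 3*q)
(o(-2, 3) + (4 - 1)*6)² = ((3 - 1*(-2)² + 3*3) + (4 - 1)*6)² = ((3 - 1*4 + 9) + 3*6)² = ((3 - 4 + 9) + 18)² = (8 + 18)² = 26² = 676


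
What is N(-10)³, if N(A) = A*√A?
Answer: 10000*I*√10 ≈ 31623.0*I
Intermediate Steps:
N(A) = A^(3/2)
N(-10)³ = ((-10)^(3/2))³ = (-10*I*√10)³ = 10000*I*√10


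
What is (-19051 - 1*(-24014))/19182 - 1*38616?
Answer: -740727149/19182 ≈ -38616.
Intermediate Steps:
(-19051 - 1*(-24014))/19182 - 1*38616 = (-19051 + 24014)*(1/19182) - 38616 = 4963*(1/19182) - 38616 = 4963/19182 - 38616 = -740727149/19182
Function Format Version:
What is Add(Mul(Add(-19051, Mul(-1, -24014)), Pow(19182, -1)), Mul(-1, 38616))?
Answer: Rational(-740727149, 19182) ≈ -38616.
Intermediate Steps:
Add(Mul(Add(-19051, Mul(-1, -24014)), Pow(19182, -1)), Mul(-1, 38616)) = Add(Mul(Add(-19051, 24014), Rational(1, 19182)), -38616) = Add(Mul(4963, Rational(1, 19182)), -38616) = Add(Rational(4963, 19182), -38616) = Rational(-740727149, 19182)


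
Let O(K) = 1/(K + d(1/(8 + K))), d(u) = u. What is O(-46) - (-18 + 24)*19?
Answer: -199424/1749 ≈ -114.02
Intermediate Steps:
O(K) = 1/(K + 1/(8 + K))
O(-46) - (-18 + 24)*19 = (8 - 46)/(1 - 46*(8 - 46)) - (-18 + 24)*19 = -38/(1 - 46*(-38)) - 6*19 = -38/(1 + 1748) - 1*114 = -38/1749 - 114 = -199424/1749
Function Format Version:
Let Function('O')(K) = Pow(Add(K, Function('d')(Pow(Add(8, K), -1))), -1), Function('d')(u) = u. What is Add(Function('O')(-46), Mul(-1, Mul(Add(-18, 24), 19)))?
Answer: Rational(-199424, 1749) ≈ -114.02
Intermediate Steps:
Function('O')(K) = Pow(Add(K, Pow(Add(8, K), -1)), -1)
Add(Function('O')(-46), Mul(-1, Mul(Add(-18, 24), 19))) = Add(Mul(Pow(Add(1, Mul(-46, Add(8, -46))), -1), Add(8, -46)), Mul(-1, Mul(Add(-18, 24), 19))) = Add(Mul(Pow(Add(1, Mul(-46, -38)), -1), -38), Mul(-1, Mul(6, 19))) = Add(Mul(Pow(Add(1, 1748), -1), -38), Mul(-1, 114)) = Add(Mul(Pow(1749, -1), -38), -114) = Add(Mul(Rational(1, 1749), -38), -114) = Add(Rational(-38, 1749), -114) = Rational(-199424, 1749)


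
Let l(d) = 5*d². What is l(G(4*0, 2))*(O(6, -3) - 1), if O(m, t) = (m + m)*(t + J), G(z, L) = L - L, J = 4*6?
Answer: 0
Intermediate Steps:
J = 24
G(z, L) = 0
O(m, t) = 2*m*(24 + t) (O(m, t) = (m + m)*(t + 24) = (2*m)*(24 + t) = 2*m*(24 + t))
l(G(4*0, 2))*(O(6, -3) - 1) = (5*0²)*(2*6*(24 - 3) - 1) = (5*0)*(2*6*21 - 1) = 0*(252 - 1) = 0*251 = 0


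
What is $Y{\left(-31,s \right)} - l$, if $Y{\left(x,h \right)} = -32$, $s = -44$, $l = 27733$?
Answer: $-27765$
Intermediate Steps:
$Y{\left(-31,s \right)} - l = -32 - 27733 = -27765$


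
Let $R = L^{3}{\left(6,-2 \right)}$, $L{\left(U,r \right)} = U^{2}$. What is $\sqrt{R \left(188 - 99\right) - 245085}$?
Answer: $\sqrt{3907299} \approx 1976.7$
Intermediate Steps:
$R = 46656$ ($R = \left(6^{2}\right)^{3} = 36^{3} = 46656$)
$\sqrt{R \left(188 - 99\right) - 245085} = \sqrt{46656 \left(188 - 99\right) - 245085} = \sqrt{46656 \cdot 89 - 245085} = \sqrt{4152384 - 245085} = \sqrt{3907299}$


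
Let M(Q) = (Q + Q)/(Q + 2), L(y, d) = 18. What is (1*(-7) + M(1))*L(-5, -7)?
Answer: -114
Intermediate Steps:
M(Q) = 2*Q/(2 + Q) (M(Q) = (2*Q)/(2 + Q) = 2*Q/(2 + Q))
(1*(-7) + M(1))*L(-5, -7) = (1*(-7) + 2*1/(2 + 1))*18 = (-7 + 2*1/3)*18 = (-7 + 2*1*(⅓))*18 = (-7 + ⅔)*18 = -19/3*18 = -114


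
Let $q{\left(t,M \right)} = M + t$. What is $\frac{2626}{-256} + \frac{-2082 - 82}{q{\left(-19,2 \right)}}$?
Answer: $\frac{254671}{2176} \approx 117.04$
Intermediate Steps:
$\frac{2626}{-256} + \frac{-2082 - 82}{q{\left(-19,2 \right)}} = \frac{2626}{-256} + \frac{-2082 - 82}{2 - 19} = 2626 \left(- \frac{1}{256}\right) - \frac{2164}{-17} = - \frac{1313}{128} - - \frac{2164}{17} = - \frac{1313}{128} + \frac{2164}{17} = \frac{254671}{2176}$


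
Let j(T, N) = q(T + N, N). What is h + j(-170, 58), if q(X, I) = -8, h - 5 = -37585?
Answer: -37588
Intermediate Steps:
h = -37580 (h = 5 - 37585 = -37580)
j(T, N) = -8
h + j(-170, 58) = -37580 - 8 = -37588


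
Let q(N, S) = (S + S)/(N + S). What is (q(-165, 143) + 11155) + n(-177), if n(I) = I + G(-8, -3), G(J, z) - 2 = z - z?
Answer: 10967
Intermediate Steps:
G(J, z) = 2 (G(J, z) = 2 + (z - z) = 2 + 0 = 2)
q(N, S) = 2*S/(N + S) (q(N, S) = (2*S)/(N + S) = 2*S/(N + S))
n(I) = 2 + I (n(I) = I + 2 = 2 + I)
(q(-165, 143) + 11155) + n(-177) = (2*143/(-165 + 143) + 11155) + (2 - 177) = (2*143/(-22) + 11155) - 175 = (2*143*(-1/22) + 11155) - 175 = (-13 + 11155) - 175 = 11142 - 175 = 10967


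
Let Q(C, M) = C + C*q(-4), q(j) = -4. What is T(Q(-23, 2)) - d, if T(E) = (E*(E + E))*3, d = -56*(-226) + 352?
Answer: 15558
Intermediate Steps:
Q(C, M) = -3*C (Q(C, M) = C + C*(-4) = C - 4*C = -3*C)
d = 13008 (d = 12656 + 352 = 13008)
T(E) = 6*E² (T(E) = (E*(2*E))*3 = (2*E²)*3 = 6*E²)
T(Q(-23, 2)) - d = 6*(-3*(-23))² - 1*13008 = 6*69² - 13008 = 6*4761 - 13008 = 28566 - 13008 = 15558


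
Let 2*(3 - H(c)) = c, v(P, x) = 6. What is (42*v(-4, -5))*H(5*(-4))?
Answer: 3276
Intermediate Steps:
H(c) = 3 - c/2
(42*v(-4, -5))*H(5*(-4)) = (42*6)*(3 - 5*(-4)/2) = 252*(3 - ½*(-20)) = 252*(3 + 10) = 252*13 = 3276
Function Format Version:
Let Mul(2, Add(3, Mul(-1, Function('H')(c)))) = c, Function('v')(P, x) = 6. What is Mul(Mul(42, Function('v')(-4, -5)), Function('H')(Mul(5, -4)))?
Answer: 3276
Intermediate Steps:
Function('H')(c) = Add(3, Mul(Rational(-1, 2), c))
Mul(Mul(42, Function('v')(-4, -5)), Function('H')(Mul(5, -4))) = Mul(Mul(42, 6), Add(3, Mul(Rational(-1, 2), Mul(5, -4)))) = Mul(252, Add(3, Mul(Rational(-1, 2), -20))) = Mul(252, Add(3, 10)) = Mul(252, 13) = 3276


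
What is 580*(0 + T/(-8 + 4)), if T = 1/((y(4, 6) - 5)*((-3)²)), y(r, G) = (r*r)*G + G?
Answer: -145/873 ≈ -0.16609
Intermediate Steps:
y(r, G) = G + G*r² (y(r, G) = r²*G + G = G*r² + G = G + G*r²)
T = 1/873 (T = 1/((6*(1 + 4²) - 5)*((-3)²)) = 1/(6*(1 + 16) - 5*9) = (⅑)/(6*17 - 5) = (⅑)/(102 - 5) = (⅑)/97 = (1/97)*(⅑) = 1/873 ≈ 0.0011455)
580*(0 + T/(-8 + 4)) = 580*(0 + 1/(873*(-8 + 4))) = 580*(0 + (1/873)/(-4)) = 580*(0 + (1/873)*(-¼)) = 580*(0 - 1/3492) = 580*(-1/3492) = -145/873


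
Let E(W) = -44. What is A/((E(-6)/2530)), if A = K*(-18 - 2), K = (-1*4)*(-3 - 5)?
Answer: 36800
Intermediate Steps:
K = 32 (K = -4*(-8) = 32)
A = -640 (A = 32*(-18 - 2) = 32*(-20) = -640)
A/((E(-6)/2530)) = -640/((-44/2530)) = -640/((-44*1/2530)) = -640/(-2/115) = -640*(-115/2) = 36800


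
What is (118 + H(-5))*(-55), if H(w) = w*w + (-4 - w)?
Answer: -7920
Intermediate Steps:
H(w) = -4 + w**2 - w (H(w) = w**2 + (-4 - w) = -4 + w**2 - w)
(118 + H(-5))*(-55) = (118 + (-4 + (-5)**2 - 1*(-5)))*(-55) = (118 + (-4 + 25 + 5))*(-55) = (118 + 26)*(-55) = 144*(-55) = -7920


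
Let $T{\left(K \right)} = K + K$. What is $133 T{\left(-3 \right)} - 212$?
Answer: $-1010$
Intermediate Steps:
$T{\left(K \right)} = 2 K$
$133 T{\left(-3 \right)} - 212 = 133 \cdot 2 \left(-3\right) - 212 = 133 \left(-6\right) - 212 = -798 - 212 = -1010$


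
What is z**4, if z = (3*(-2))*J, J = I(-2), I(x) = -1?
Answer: 1296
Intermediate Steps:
J = -1
z = 6 (z = (3*(-2))*(-1) = -6*(-1) = 6)
z**4 = 6**4 = 1296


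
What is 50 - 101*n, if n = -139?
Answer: 14089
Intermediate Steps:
50 - 101*n = 50 - 101*(-139) = 50 + 14039 = 14089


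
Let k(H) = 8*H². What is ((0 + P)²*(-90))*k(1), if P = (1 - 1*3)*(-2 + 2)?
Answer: 0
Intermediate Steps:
P = 0 (P = (1 - 3)*0 = -2*0 = 0)
((0 + P)²*(-90))*k(1) = ((0 + 0)²*(-90))*(8*1²) = (0²*(-90))*(8*1) = (0*(-90))*8 = 0*8 = 0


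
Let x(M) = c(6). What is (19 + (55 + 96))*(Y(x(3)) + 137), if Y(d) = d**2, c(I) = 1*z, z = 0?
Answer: 23290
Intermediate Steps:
c(I) = 0 (c(I) = 1*0 = 0)
x(M) = 0
(19 + (55 + 96))*(Y(x(3)) + 137) = (19 + (55 + 96))*(0**2 + 137) = (19 + 151)*(0 + 137) = 170*137 = 23290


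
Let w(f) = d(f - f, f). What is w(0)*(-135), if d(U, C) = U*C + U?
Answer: 0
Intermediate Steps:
d(U, C) = U + C*U (d(U, C) = C*U + U = U + C*U)
w(f) = 0 (w(f) = (f - f)*(1 + f) = 0*(1 + f) = 0)
w(0)*(-135) = 0*(-135) = 0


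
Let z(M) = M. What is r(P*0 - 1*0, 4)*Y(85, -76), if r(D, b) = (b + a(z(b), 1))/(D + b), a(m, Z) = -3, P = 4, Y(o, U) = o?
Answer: 85/4 ≈ 21.250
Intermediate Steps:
r(D, b) = (-3 + b)/(D + b) (r(D, b) = (b - 3)/(D + b) = (-3 + b)/(D + b))
r(P*0 - 1*0, 4)*Y(85, -76) = ((-3 + 4)/((4*0 - 1*0) + 4))*85 = (1/((0 + 0) + 4))*85 = (1/(0 + 4))*85 = (1/4)*85 = ((¼)*1)*85 = (¼)*85 = 85/4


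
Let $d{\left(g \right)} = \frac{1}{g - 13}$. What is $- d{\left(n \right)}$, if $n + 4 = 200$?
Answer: $- \frac{1}{183} \approx -0.0054645$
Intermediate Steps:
$n = 196$ ($n = -4 + 200 = 196$)
$d{\left(g \right)} = \frac{1}{-13 + g}$
$- d{\left(n \right)} = - \frac{1}{-13 + 196} = - \frac{1}{183}$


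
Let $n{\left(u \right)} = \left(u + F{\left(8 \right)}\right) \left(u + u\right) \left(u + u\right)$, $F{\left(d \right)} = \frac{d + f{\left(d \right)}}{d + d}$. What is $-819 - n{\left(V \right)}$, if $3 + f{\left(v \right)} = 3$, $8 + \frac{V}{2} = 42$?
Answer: $-1267795$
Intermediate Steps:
$V = 68$ ($V = -16 + 2 \cdot 42 = -16 + 84 = 68$)
$f{\left(v \right)} = 0$ ($f{\left(v \right)} = -3 + 3 = 0$)
$F{\left(d \right)} = \frac{1}{2}$ ($F{\left(d \right)} = \frac{d + 0}{d + d} = \frac{d}{2 d} = d \frac{1}{2 d} = \frac{1}{2}$)
$n{\left(u \right)} = 4 u^{2} \left(\frac{1}{2} + u\right)$ ($n{\left(u \right)} = \left(u + \frac{1}{2}\right) \left(u + u\right) \left(u + u\right) = \left(\frac{1}{2} + u\right) 2 u 2 u = 2 u \left(\frac{1}{2} + u\right) 2 u = 4 u^{2} \left(\frac{1}{2} + u\right)$)
$-819 - n{\left(V \right)} = -819 - 68^{2} \left(2 + 4 \cdot 68\right) = -819 - 4624 \left(2 + 272\right) = -819 - 4624 \cdot 274 = -819 - 1266976 = -1267795$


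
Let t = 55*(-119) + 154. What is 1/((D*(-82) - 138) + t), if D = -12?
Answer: -1/5545 ≈ -0.00018034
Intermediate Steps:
t = -6391 (t = -6545 + 154 = -6391)
1/((D*(-82) - 138) + t) = 1/((-12*(-82) - 138) - 6391) = 1/((984 - 138) - 6391) = 1/(846 - 6391) = 1/(-5545) = -1/5545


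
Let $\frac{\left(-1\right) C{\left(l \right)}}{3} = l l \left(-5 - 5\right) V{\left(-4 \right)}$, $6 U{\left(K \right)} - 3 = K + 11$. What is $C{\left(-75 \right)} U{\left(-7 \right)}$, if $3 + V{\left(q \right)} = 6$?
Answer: $590625$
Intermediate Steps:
$V{\left(q \right)} = 3$ ($V{\left(q \right)} = -3 + 6 = 3$)
$U{\left(K \right)} = \frac{7}{3} + \frac{K}{6}$ ($U{\left(K \right)} = \frac{1}{2} + \frac{K + 11}{6} = \frac{1}{2} + \frac{11 + K}{6} = \frac{1}{2} + \left(\frac{11}{6} + \frac{K}{6}\right) = \frac{7}{3} + \frac{K}{6}$)
$C{\left(l \right)} = 90 l^{2}$ ($C{\left(l \right)} = - 3 l l \left(-5 - 5\right) 3 = - 3 l l \left(-10\right) 3 = - 3 l \left(- 10 l\right) 3 = - 3 - 10 l^{2} \cdot 3 = - 3 \left(- 30 l^{2}\right) = 90 l^{2}$)
$C{\left(-75 \right)} U{\left(-7 \right)} = 90 \left(-75\right)^{2} \left(\frac{7}{3} + \frac{1}{6} \left(-7\right)\right) = 90 \cdot 5625 \left(\frac{7}{3} - \frac{7}{6}\right) = 506250 \cdot \frac{7}{6} = 590625$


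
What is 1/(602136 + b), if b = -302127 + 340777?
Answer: 1/640786 ≈ 1.5606e-6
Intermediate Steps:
b = 38650
1/(602136 + b) = 1/(602136 + 38650) = 1/640786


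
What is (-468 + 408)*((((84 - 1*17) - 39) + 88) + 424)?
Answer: -32400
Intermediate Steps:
(-468 + 408)*((((84 - 1*17) - 39) + 88) + 424) = -60*((((84 - 17) - 39) + 88) + 424) = -60*(((67 - 39) + 88) + 424) = -60*((28 + 88) + 424) = -60*(116 + 424) = -60*540 = -32400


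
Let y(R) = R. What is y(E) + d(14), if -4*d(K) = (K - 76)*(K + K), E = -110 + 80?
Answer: 404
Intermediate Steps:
E = -30
d(K) = -K*(-76 + K)/2 (d(K) = -(K - 76)*(K + K)/4 = -(-76 + K)*2*K/4 = -K*(-76 + K)/2)
y(E) + d(14) = -30 + (½)*14*(76 - 1*14) = -30 + (½)*14*(76 - 14) = -30 + (½)*14*62 = -30 + 434 = 404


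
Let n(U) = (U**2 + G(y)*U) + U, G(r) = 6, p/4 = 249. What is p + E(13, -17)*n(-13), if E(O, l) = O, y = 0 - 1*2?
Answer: 2010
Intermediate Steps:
y = -2 (y = 0 - 2 = -2)
p = 996 (p = 4*249 = 996)
n(U) = U**2 + 7*U (n(U) = (U**2 + 6*U) + U = U**2 + 7*U)
p + E(13, -17)*n(-13) = 996 + 13*(-13*(7 - 13)) = 996 + 13*(-13*(-6)) = 996 + 13*78 = 996 + 1014 = 2010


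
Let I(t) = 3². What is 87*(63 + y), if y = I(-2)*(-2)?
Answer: 3915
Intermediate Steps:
I(t) = 9
y = -18 (y = 9*(-2) = -18)
87*(63 + y) = 87*(63 - 18) = 87*45 = 3915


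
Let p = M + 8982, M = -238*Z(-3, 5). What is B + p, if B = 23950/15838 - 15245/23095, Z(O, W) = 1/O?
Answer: 994426075906/109733583 ≈ 9062.2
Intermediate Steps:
M = 238/3 (M = -238/(-3) = -238*(-⅓) = 238/3 ≈ 79.333)
B = 31167494/36577861 (B = 23950*(1/15838) - 15245*1/23095 = 11975/7919 - 3049/4619 = 31167494/36577861 ≈ 0.85209)
p = 27184/3 (p = 238/3 + 8982 = 27184/3 ≈ 9061.3)
B + p = 31167494/36577861 + 27184/3 = 994426075906/109733583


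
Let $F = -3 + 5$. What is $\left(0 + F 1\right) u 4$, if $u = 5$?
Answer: $40$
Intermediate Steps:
$F = 2$
$\left(0 + F 1\right) u 4 = \left(0 + 2 \cdot 1\right) 5 \cdot 4 = \left(0 + 2\right) 5 \cdot 4 = 2 \cdot 5 \cdot 4 = 10 \cdot 4 = 40$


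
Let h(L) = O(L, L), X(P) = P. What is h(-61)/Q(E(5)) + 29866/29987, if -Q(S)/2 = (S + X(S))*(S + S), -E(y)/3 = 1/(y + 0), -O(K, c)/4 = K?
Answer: -45192587/539766 ≈ -83.726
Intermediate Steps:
O(K, c) = -4*K
E(y) = -3/y (E(y) = -3/(y + 0) = -3/y)
h(L) = -4*L
Q(S) = -8*S**2 (Q(S) = -2*(S + S)*(S + S) = -2*2*S*2*S = -8*S**2)
h(-61)/Q(E(5)) + 29866/29987 = (-4*(-61))/((-8*(-3/5)**2)) + 29866/29987 = 244/((-8*(-3*1/5)**2)) + 29866*(1/29987) = 244/((-8*(-3/5)**2)) + 29866/29987 = 244/((-8*9/25)) + 29866/29987 = 244/(-72/25) + 29866/29987 = 244*(-25/72) + 29866/29987 = -1525/18 + 29866/29987 = -45192587/539766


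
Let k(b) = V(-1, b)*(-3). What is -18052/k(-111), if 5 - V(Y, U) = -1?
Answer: 9026/9 ≈ 1002.9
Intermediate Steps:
V(Y, U) = 6 (V(Y, U) = 5 - 1*(-1) = 5 + 1 = 6)
k(b) = -18 (k(b) = 6*(-3) = -18)
-18052/k(-111) = -18052/(-18) = -18052*(-1/18) = 9026/9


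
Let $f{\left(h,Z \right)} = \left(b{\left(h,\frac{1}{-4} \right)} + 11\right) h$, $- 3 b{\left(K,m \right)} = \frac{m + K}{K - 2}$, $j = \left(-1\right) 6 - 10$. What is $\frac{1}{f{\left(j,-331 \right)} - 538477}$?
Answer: $- \frac{27}{14543501} \approx -1.8565 \cdot 10^{-6}$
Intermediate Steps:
$j = -16$ ($j = -6 - 10 = -16$)
$b{\left(K,m \right)} = - \frac{K + m}{3 \left(-2 + K\right)}$ ($b{\left(K,m \right)} = - \frac{\left(m + K\right) \frac{1}{K - 2}}{3} = - \frac{\left(K + m\right) \frac{1}{-2 + K}}{3} = - \frac{\frac{1}{-2 + K} \left(K + m\right)}{3} = - \frac{K + m}{3 \left(-2 + K\right)}$)
$f{\left(h,Z \right)} = h \left(11 + \frac{\frac{1}{4} - h}{3 \left(-2 + h\right)}\right)$ ($f{\left(h,Z \right)} = \left(\frac{- h - \frac{1}{-4}}{3 \left(-2 + h\right)} + 11\right) h = \left(\frac{- h - - \frac{1}{4}}{3 \left(-2 + h\right)} + 11\right) h = \left(\frac{- h + \frac{1}{4}}{3 \left(-2 + h\right)} + 11\right) h = \left(\frac{\frac{1}{4} - h}{3 \left(-2 + h\right)} + 11\right) h = \left(11 + \frac{\frac{1}{4} - h}{3 \left(-2 + h\right)}\right) h = h \left(11 + \frac{\frac{1}{4} - h}{3 \left(-2 + h\right)}\right)$)
$\frac{1}{f{\left(j,-331 \right)} - 538477} = \frac{1}{\frac{1}{12} \left(-16\right) \frac{1}{-2 - 16} \left(-263 + 128 \left(-16\right)\right) - 538477} = \frac{1}{\frac{1}{12} \left(-16\right) \frac{1}{-18} \left(-263 - 2048\right) - 538477} = \frac{1}{\frac{1}{12} \left(-16\right) \left(- \frac{1}{18}\right) \left(-2311\right) - 538477} = \frac{1}{- \frac{4622}{27} - 538477} = \frac{1}{- \frac{14543501}{27}} = - \frac{27}{14543501}$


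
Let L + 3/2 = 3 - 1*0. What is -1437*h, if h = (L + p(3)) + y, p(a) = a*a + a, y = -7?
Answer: -18681/2 ≈ -9340.5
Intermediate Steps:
L = 3/2 (L = -3/2 + (3 - 1*0) = -3/2 + (3 + 0) = -3/2 + 3 = 3/2 ≈ 1.5000)
p(a) = a + a² (p(a) = a² + a = a + a²)
h = 13/2 (h = (3/2 + 3*(1 + 3)) - 7 = (3/2 + 3*4) - 7 = (3/2 + 12) - 7 = 27/2 - 7 = 13/2 ≈ 6.5000)
-1437*h = -1437*13/2 = -18681/2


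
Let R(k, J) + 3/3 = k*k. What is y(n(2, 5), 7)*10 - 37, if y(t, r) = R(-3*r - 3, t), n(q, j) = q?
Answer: 5713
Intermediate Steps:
R(k, J) = -1 + k**2 (R(k, J) = -1 + k*k = -1 + k**2)
y(t, r) = -1 + (-3 - 3*r)**2 (y(t, r) = -1 + (-3*r - 3)**2 = -1 + (-3 - 3*r)**2)
y(n(2, 5), 7)*10 - 37 = (-1 + 9*(1 + 7)**2)*10 - 37 = (-1 + 9*8**2)*10 - 37 = (-1 + 9*64)*10 - 37 = (-1 + 576)*10 - 37 = 575*10 - 37 = 5750 - 37 = 5713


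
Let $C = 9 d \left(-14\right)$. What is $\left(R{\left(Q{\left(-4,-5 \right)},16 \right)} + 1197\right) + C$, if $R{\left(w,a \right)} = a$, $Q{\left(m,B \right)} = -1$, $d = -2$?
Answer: $1465$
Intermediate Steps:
$C = 252$ ($C = 9 \left(-2\right) \left(-14\right) = \left(-18\right) \left(-14\right) = 252$)
$\left(R{\left(Q{\left(-4,-5 \right)},16 \right)} + 1197\right) + C = \left(16 + 1197\right) + 252 = 1213 + 252 = 1465$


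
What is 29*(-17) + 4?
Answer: -489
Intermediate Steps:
29*(-17) + 4 = -493 + 4 = -489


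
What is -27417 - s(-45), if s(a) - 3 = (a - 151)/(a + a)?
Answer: -1233998/45 ≈ -27422.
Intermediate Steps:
s(a) = 3 + (-151 + a)/(2*a) (s(a) = 3 + (a - 151)/(a + a) = 3 + (-151 + a)/((2*a)) = 3 + (-151 + a)*(1/(2*a)) = 3 + (-151 + a)/(2*a))
-27417 - s(-45) = -27417 - (-151 + 7*(-45))/(2*(-45)) = -27417 - (-1)*(-151 - 315)/(2*45) = -27417 - (-1)*(-466)/(2*45) = -27417 - 1*233/45 = -27417 - 233/45 = -1233998/45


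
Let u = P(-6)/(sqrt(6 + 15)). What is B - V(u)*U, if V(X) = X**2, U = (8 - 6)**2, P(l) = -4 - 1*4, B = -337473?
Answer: -7087189/21 ≈ -3.3749e+5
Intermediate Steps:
P(l) = -8 (P(l) = -4 - 4 = -8)
u = -8*sqrt(21)/21 (u = -8/sqrt(6 + 15) = -8*sqrt(21)/21 ≈ -1.7457)
U = 4 (U = 2**2 = 4)
B - V(u)*U = -337473 - (-8*sqrt(21)/21)**2*4 = -337473 - 64*4/21 = -337473 - 1*256/21 = -337473 - 256/21 = -7087189/21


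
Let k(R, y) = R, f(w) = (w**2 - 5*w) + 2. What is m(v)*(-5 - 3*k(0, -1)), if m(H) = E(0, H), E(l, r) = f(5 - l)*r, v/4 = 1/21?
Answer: -40/21 ≈ -1.9048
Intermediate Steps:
f(w) = 2 + w**2 - 5*w
v = 4/21 ≈ 0.19048
E(l, r) = r*(-23 + (5 - l)**2 + 5*l) (E(l, r) = (2 + (5 - l)**2 - 5*(5 - l))*r = (2 + (5 - l)**2 + (-25 + 5*l))*r = (-23 + (5 - l)**2 + 5*l)*r = r*(-23 + (5 - l)**2 + 5*l))
m(H) = 2*H (m(H) = H*(2 + 0**2 - 5*0) = H*(2 + 0 + 0) = H*2 = 2*H)
m(v)*(-5 - 3*k(0, -1)) = (2*(4/21))*(-5 - 3*0) = 8*(-5 + 0)/21 = (8/21)*(-5) = -40/21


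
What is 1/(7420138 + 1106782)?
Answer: 1/8526920 ≈ 1.1728e-7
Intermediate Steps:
1/(7420138 + 1106782) = 1/8526920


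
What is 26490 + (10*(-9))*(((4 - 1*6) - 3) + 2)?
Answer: 26760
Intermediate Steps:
26490 + (10*(-9))*(((4 - 1*6) - 3) + 2) = 26490 - 90*(((4 - 6) - 3) + 2) = 26490 - 90*((-2 - 3) + 2) = 26490 - 90*(-5 + 2) = 26490 - 90*(-3) = 26490 + 270 = 26760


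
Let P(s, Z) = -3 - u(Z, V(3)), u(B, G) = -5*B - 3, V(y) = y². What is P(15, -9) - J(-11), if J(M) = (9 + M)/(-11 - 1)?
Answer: -271/6 ≈ -45.167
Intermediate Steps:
J(M) = -¾ - M/12 (J(M) = (9 + M)/(-12) = (9 + M)*(-1/12) = -¾ - M/12)
u(B, G) = -3 - 5*B
P(s, Z) = 5*Z (P(s, Z) = -3 - (-3 - 5*Z) = -3 + (3 + 5*Z) = 5*Z)
P(15, -9) - J(-11) = 5*(-9) - (-¾ - 1/12*(-11)) = -45 - (-¾ + 11/12) = -45 - 1*⅙ = -45 - ⅙ = -271/6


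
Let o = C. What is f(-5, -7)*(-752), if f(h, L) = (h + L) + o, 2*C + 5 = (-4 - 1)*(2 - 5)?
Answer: 5264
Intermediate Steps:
C = 5 (C = -5/2 + ((-4 - 1)*(2 - 5))/2 = -5/2 + (-5*(-3))/2 = -5/2 + (1/2)*15 = -5/2 + 15/2 = 5)
o = 5
f(h, L) = 5 + L + h (f(h, L) = (h + L) + 5 = (L + h) + 5 = 5 + L + h)
f(-5, -7)*(-752) = (5 - 7 - 5)*(-752) = -7*(-752) = 5264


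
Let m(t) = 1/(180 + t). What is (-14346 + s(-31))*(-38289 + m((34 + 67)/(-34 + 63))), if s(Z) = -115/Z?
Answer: 90583151097140/164951 ≈ 5.4915e+8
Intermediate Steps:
(-14346 + s(-31))*(-38289 + m((34 + 67)/(-34 + 63))) = (-14346 - 115/(-31))*(-38289 + 1/(180 + (34 + 67)/(-34 + 63))) = (-14346 - 115*(-1/31))*(-38289 + 1/(180 + 101/29)) = (-14346 + 115/31)*(-38289 + 1/(180 + 101*(1/29))) = -444611*(-38289 + 1/(180 + 101/29))/31 = -444611*(-38289 + 1/(5321/29))/31 = -444611*(-38289 + 29/5321)/31 = -444611/31*(-203735740/5321) = 90583151097140/164951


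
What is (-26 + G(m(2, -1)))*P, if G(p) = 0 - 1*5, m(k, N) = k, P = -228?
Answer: 7068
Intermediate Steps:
G(p) = -5 (G(p) = 0 - 5 = -5)
(-26 + G(m(2, -1)))*P = (-26 - 5)*(-228) = -31*(-228) = 7068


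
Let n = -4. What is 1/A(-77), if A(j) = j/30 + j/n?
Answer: 60/1001 ≈ 0.059940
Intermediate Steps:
A(j) = -13*j/60 (A(j) = j/30 + j/(-4) = j*(1/30) + j*(-¼) = j/30 - j/4 = -13*j/60)
1/A(-77) = 1/(-13/60*(-77)) = 1/(1001/60) = 60/1001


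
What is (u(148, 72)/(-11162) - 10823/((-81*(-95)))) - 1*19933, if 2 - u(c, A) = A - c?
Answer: -856099235003/42945795 ≈ -19934.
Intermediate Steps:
u(c, A) = 2 + c - A (u(c, A) = 2 - (A - c) = 2 + (c - A) = 2 + c - A)
(u(148, 72)/(-11162) - 10823/((-81*(-95)))) - 1*19933 = ((2 + 148 - 1*72)/(-11162) - 10823/((-81*(-95)))) - 1*19933 = ((2 + 148 - 72)*(-1/11162) - 10823/7695) - 19933 = (78*(-1/11162) - 10823*1/7695) - 19933 = (-39/5581 - 10823/7695) - 19933 = -60703268/42945795 - 19933 = -856099235003/42945795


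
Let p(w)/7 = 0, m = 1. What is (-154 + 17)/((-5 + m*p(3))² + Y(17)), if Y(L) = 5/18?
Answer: -2466/455 ≈ -5.4198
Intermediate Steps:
Y(L) = 5/18 (Y(L) = 5*(1/18) = 5/18)
p(w) = 0 (p(w) = 7*0 = 0)
(-154 + 17)/((-5 + m*p(3))² + Y(17)) = (-154 + 17)/((-5 + 1*0)² + 5/18) = -137/((-5 + 0)² + 5/18) = -137/((-5)² + 5/18) = -137/(25 + 5/18) = -137/455/18 = -137*18/455 = -2466/455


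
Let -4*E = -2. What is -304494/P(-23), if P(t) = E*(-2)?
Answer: 304494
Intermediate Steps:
E = 1/2 (E = -1/4*(-2) = 1/2 ≈ 0.50000)
P(t) = -1 (P(t) = (1/2)*(-2) = -1)
-304494/P(-23) = -304494/(-1) = -304494*(-1) = 304494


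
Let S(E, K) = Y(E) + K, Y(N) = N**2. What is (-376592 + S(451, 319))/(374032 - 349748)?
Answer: -43218/6071 ≈ -7.1188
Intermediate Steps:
S(E, K) = K + E**2 (S(E, K) = E**2 + K = K + E**2)
(-376592 + S(451, 319))/(374032 - 349748) = (-376592 + (319 + 451**2))/(374032 - 349748) = (-376592 + (319 + 203401))/24284 = (-376592 + 203720)*(1/24284) = -172872*1/24284 = -43218/6071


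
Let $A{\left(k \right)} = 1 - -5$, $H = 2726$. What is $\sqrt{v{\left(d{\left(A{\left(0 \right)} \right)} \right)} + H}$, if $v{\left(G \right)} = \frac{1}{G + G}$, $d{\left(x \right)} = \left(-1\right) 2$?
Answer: $\frac{\sqrt{10903}}{2} \approx 52.209$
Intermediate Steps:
$A{\left(k \right)} = 6$ ($A{\left(k \right)} = 1 + 5 = 6$)
$d{\left(x \right)} = -2$
$v{\left(G \right)} = \frac{1}{2 G}$
$\sqrt{v{\left(d{\left(A{\left(0 \right)} \right)} \right)} + H} = \sqrt{\frac{1}{2 \left(-2\right)} + 2726} = \sqrt{\frac{1}{2} \left(- \frac{1}{2}\right) + 2726} = \sqrt{- \frac{1}{4} + 2726} = \sqrt{\frac{10903}{4}} = \frac{\sqrt{10903}}{2}$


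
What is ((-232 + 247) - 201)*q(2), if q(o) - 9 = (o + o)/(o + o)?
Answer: -1860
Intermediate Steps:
q(o) = 10 (q(o) = 9 + (o + o)/(o + o) = 9 + (2*o)/((2*o)) = 9 + (2*o)*(1/(2*o)) = 9 + 1 = 10)
((-232 + 247) - 201)*q(2) = ((-232 + 247) - 201)*10 = (15 - 201)*10 = -186*10 = -1860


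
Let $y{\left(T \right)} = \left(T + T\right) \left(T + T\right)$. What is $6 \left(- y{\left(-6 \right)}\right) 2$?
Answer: $-1728$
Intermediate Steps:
$y{\left(T \right)} = 4 T^{2}$ ($y{\left(T \right)} = 2 T 2 T = 4 T^{2}$)
$6 \left(- y{\left(-6 \right)}\right) 2 = 6 \left(- 4 \left(-6\right)^{2}\right) 2 = 6 \left(- 4 \cdot 36\right) 2 = 6 \left(\left(-1\right) 144\right) 2 = 6 \left(-144\right) 2 = \left(-864\right) 2 = -1728$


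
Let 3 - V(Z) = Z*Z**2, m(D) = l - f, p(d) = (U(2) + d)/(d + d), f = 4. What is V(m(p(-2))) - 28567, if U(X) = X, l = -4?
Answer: -28052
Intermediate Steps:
p(d) = (2 + d)/(2*d) (p(d) = (2 + d)/(d + d) = (2 + d)/((2*d)) = (2 + d)*(1/(2*d)) = (2 + d)/(2*d))
m(D) = -8 (m(D) = -4 - 1*4 = -4 - 4 = -8)
V(Z) = 3 - Z**3 (V(Z) = 3 - Z*Z**2 = 3 - Z**3)
V(m(p(-2))) - 28567 = (3 - 1*(-8)**3) - 28567 = (3 - 1*(-512)) - 28567 = (3 + 512) - 28567 = 515 - 28567 = -28052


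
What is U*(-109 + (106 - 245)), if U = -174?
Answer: 43152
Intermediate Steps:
U*(-109 + (106 - 245)) = -174*(-109 + (106 - 245)) = -174*(-109 - 139) = -174*(-248) = 43152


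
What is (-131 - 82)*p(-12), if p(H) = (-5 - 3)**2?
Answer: -13632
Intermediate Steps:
p(H) = 64 (p(H) = (-8)**2 = 64)
(-131 - 82)*p(-12) = (-131 - 82)*64 = -213*64 = -13632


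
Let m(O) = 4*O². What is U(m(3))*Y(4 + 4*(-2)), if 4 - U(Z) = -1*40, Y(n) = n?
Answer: -176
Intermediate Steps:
U(Z) = 44 (U(Z) = 4 - (-1)*40 = 4 - 1*(-40) = 4 + 40 = 44)
U(m(3))*Y(4 + 4*(-2)) = 44*(4 + 4*(-2)) = 44*(4 - 8) = 44*(-4) = -176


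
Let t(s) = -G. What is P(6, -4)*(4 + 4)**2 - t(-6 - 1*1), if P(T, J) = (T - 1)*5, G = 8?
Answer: 1608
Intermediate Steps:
P(T, J) = -5 + 5*T (P(T, J) = (-1 + T)*5 = -5 + 5*T)
t(s) = -8 (t(s) = -1*8 = -8)
P(6, -4)*(4 + 4)**2 - t(-6 - 1*1) = (-5 + 5*6)*(4 + 4)**2 - 1*(-8) = (-5 + 30)*8**2 + 8 = 25*64 + 8 = 1600 + 8 = 1608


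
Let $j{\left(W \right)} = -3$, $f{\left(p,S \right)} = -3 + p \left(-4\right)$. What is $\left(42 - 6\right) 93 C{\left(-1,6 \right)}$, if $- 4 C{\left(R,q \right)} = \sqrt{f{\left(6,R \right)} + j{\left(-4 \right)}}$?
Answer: $- 837 i \sqrt{30} \approx - 4584.4 i$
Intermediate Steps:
$f{\left(p,S \right)} = -3 - 4 p$
$C{\left(R,q \right)} = - \frac{i \sqrt{30}}{4}$ ($C{\left(R,q \right)} = - \frac{\sqrt{\left(-3 - 24\right) - 3}}{4} = - \frac{\sqrt{-27 - 3}}{4} = - \frac{\sqrt{-30}}{4} = - \frac{i \sqrt{30}}{4}$)
$\left(42 - 6\right) 93 C{\left(-1,6 \right)} = \left(42 - 6\right) 93 \left(- \frac{i \sqrt{30}}{4}\right) = 36 \cdot 93 \left(- \frac{i \sqrt{30}}{4}\right) = 3348 \left(- \frac{i \sqrt{30}}{4}\right) = - 837 i \sqrt{30}$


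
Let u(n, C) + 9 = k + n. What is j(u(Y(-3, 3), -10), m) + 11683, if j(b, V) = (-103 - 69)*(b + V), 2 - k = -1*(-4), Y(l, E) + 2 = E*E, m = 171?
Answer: -17041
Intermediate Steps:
Y(l, E) = -2 + E² (Y(l, E) = -2 + E*E = -2 + E²)
k = -2 (k = 2 - (-1)*(-4) = 2 - 1*4 = 2 - 4 = -2)
u(n, C) = -11 + n (u(n, C) = -9 + (-2 + n) = -11 + n)
j(b, V) = -172*V - 172*b (j(b, V) = -172*(V + b) = -172*V - 172*b)
j(u(Y(-3, 3), -10), m) + 11683 = (-172*171 - 172*(-11 + (-2 + 3²))) + 11683 = (-29412 - 172*(-11 + (-2 + 9))) + 11683 = (-29412 - 172*(-11 + 7)) + 11683 = (-29412 - 172*(-4)) + 11683 = (-29412 + 688) + 11683 = -28724 + 11683 = -17041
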